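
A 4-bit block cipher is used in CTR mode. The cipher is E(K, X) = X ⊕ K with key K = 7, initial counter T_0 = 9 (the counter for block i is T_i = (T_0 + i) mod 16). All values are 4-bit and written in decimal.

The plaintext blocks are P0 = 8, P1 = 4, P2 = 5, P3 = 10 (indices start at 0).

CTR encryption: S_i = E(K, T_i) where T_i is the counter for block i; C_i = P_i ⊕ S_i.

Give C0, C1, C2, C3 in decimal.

C0: T = 9, S = E(K, T) = 14; 8 ⊕ 14 = 6.
C1: T = 10, S = E(K, T) = 13; 4 ⊕ 13 = 9.
C2: T = 11, S = E(K, T) = 12; 5 ⊕ 12 = 9.
C3: T = 12, S = E(K, T) = 11; 10 ⊕ 11 = 1.

C0 = 6, C1 = 9, C2 = 9, C3 = 1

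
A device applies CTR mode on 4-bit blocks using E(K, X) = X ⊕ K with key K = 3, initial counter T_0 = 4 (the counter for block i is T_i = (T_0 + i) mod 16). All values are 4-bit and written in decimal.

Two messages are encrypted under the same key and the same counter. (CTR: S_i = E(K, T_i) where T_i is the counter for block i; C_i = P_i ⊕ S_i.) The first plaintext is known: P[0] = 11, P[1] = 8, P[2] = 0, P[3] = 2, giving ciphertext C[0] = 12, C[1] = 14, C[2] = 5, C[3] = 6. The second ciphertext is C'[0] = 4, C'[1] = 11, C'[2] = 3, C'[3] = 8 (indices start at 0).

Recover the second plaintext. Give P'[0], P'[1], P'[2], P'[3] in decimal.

P'[0] = 3, P'[1] = 13, P'[2] = 6, P'[3] = 12

In CTR with a reused counter, both messages share the same keystream S_i, so C_i ⊕ C'_i = P_i ⊕ P'_i and thus P'_i = P_i ⊕ C_i ⊕ C'_i.
P'[0]: 11 ⊕ 12 ⊕ 4 = 3.
P'[1]: 8 ⊕ 14 ⊕ 11 = 13.
P'[2]: 0 ⊕ 5 ⊕ 3 = 6.
P'[3]: 2 ⊕ 6 ⊕ 8 = 12.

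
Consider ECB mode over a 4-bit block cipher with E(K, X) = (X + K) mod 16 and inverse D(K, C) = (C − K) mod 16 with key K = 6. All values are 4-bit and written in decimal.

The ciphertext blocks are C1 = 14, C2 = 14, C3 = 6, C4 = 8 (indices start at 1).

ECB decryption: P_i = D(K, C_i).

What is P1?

P1 = 8

P1: D(K, 14) = 8.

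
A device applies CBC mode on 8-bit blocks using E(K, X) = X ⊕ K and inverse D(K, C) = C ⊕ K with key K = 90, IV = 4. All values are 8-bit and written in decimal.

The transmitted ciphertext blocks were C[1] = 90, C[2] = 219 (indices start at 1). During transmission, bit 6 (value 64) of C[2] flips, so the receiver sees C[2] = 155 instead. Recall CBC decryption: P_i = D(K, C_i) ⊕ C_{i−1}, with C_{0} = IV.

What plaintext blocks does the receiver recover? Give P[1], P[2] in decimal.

P[1] = 4, P[2] = 155

Only C[2] changed, to 155. In CBC, a change in C_i garbles P_i and flips the same bit in P_{i+1}. Decrypting the received ciphertext:
P[1]: D(K, 90) = 0; 0 ⊕ 4 = 4.
P[2]: D(K, 155) = 193; 193 ⊕ 90 = 155.
Blocks that differ from the original plaintext: P[2].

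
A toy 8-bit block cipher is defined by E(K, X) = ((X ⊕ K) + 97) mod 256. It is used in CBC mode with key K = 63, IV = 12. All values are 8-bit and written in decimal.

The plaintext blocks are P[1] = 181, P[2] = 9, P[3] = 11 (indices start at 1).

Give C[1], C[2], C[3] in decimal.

CBC encryption: C_i = E(K, P_i ⊕ C_{i−1}), with C_{0} = IV.
C[1]: P[1] ⊕ 12 = 185; E(K, 185) = 231.
C[2]: P[2] ⊕ 231 = 238; E(K, 238) = 50.
C[3]: P[3] ⊕ 50 = 57; E(K, 57) = 103.

C[1] = 231, C[2] = 50, C[3] = 103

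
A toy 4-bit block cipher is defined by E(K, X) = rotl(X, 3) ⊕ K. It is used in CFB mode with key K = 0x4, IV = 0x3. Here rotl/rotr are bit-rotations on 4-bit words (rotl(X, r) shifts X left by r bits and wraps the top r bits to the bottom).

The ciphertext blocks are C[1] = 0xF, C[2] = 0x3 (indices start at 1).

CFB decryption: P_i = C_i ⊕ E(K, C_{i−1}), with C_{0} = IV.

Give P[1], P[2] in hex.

P[1]: E(K, 0x3) = 0xD; 0xF ⊕ 0xD = 0x2.
P[2]: E(K, 0xF) = 0xB; 0x3 ⊕ 0xB = 0x8.

P[1] = 0x2, P[2] = 0x8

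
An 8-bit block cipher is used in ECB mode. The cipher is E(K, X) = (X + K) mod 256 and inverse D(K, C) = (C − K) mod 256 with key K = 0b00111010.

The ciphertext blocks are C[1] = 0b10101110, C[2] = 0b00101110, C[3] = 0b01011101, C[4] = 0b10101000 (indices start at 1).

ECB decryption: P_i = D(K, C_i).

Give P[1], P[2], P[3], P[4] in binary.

P[1]: D(K, 0b10101110) = 0b01110100.
P[2]: D(K, 0b00101110) = 0b11110100.
P[3]: D(K, 0b01011101) = 0b00100011.
P[4]: D(K, 0b10101000) = 0b01101110.

P[1] = 0b01110100, P[2] = 0b11110100, P[3] = 0b00100011, P[4] = 0b01101110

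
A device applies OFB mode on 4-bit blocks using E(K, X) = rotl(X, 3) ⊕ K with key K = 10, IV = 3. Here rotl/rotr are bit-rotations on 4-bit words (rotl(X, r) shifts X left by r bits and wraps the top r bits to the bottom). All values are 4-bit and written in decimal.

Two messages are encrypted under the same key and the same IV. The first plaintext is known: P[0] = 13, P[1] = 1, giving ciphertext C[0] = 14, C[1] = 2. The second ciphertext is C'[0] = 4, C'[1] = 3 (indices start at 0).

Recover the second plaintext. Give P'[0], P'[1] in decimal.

In OFB with a reused IV, both messages share the same keystream S_i, so C_i ⊕ C'_i = P_i ⊕ P'_i and thus P'_i = P_i ⊕ C_i ⊕ C'_i.
P'[0]: 13 ⊕ 14 ⊕ 4 = 7.
P'[1]: 1 ⊕ 2 ⊕ 3 = 0.

P'[0] = 7, P'[1] = 0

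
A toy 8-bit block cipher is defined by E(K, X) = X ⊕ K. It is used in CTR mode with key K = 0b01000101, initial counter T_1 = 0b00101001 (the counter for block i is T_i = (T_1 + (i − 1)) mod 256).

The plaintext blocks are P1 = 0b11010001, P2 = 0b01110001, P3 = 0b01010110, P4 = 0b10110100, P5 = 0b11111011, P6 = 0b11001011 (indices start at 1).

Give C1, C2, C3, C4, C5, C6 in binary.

CTR encryption: S_i = E(K, T_i) where T_i is the counter for block i; C_i = P_i ⊕ S_i.
C1: T = 0b00101001, S = E(K, T) = 0b01101100; 0b11010001 ⊕ 0b01101100 = 0b10111101.
C2: T = 0b00101010, S = E(K, T) = 0b01101111; 0b01110001 ⊕ 0b01101111 = 0b00011110.
C3: T = 0b00101011, S = E(K, T) = 0b01101110; 0b01010110 ⊕ 0b01101110 = 0b00111000.
C4: T = 0b00101100, S = E(K, T) = 0b01101001; 0b10110100 ⊕ 0b01101001 = 0b11011101.
C5: T = 0b00101101, S = E(K, T) = 0b01101000; 0b11111011 ⊕ 0b01101000 = 0b10010011.
C6: T = 0b00101110, S = E(K, T) = 0b01101011; 0b11001011 ⊕ 0b01101011 = 0b10100000.

C1 = 0b10111101, C2 = 0b00011110, C3 = 0b00111000, C4 = 0b11011101, C5 = 0b10010011, C6 = 0b10100000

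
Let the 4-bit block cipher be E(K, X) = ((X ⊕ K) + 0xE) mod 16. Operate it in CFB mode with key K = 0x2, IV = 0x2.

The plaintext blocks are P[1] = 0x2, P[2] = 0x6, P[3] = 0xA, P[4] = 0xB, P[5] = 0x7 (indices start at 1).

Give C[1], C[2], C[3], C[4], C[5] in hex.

C[1] = 0xC, C[2] = 0xA, C[3] = 0xC, C[4] = 0x7, C[5] = 0x4

CFB encryption: C_i = P_i ⊕ E(K, C_{i−1}), with C_{0} = IV.
C[1]: E(K, 0x2) = 0xE; 0x2 ⊕ 0xE = 0xC.
C[2]: E(K, 0xC) = 0xC; 0x6 ⊕ 0xC = 0xA.
C[3]: E(K, 0xA) = 0x6; 0xA ⊕ 0x6 = 0xC.
C[4]: E(K, 0xC) = 0xC; 0xB ⊕ 0xC = 0x7.
C[5]: E(K, 0x7) = 0x3; 0x7 ⊕ 0x3 = 0x4.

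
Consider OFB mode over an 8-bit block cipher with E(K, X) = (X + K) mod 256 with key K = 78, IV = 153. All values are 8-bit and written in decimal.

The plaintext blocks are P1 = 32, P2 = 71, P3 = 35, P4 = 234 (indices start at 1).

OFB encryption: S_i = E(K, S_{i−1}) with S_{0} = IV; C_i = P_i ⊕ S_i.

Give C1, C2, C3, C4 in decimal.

C1: S = E(K, 153) = 231; 32 ⊕ 231 = 199.
C2: S = E(K, 231) = 53; 71 ⊕ 53 = 114.
C3: S = E(K, 53) = 131; 35 ⊕ 131 = 160.
C4: S = E(K, 131) = 209; 234 ⊕ 209 = 59.

C1 = 199, C2 = 114, C3 = 160, C4 = 59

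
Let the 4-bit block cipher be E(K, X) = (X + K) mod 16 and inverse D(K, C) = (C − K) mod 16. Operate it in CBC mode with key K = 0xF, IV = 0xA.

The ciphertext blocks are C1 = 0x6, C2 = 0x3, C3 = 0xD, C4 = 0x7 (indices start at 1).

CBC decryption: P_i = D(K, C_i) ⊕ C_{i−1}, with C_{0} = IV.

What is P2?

P2 = 0x2

P2: D(K, 0x3) = 0x4; 0x4 ⊕ 0x6 = 0x2.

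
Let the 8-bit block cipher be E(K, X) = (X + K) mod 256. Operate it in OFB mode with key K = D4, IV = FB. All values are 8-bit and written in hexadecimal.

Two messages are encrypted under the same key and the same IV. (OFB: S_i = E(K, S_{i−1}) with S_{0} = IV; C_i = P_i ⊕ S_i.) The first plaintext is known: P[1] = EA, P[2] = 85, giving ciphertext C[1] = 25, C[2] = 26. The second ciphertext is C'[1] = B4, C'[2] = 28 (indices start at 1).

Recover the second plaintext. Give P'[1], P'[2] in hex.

P'[1] = 7B, P'[2] = 8B

In OFB with a reused IV, both messages share the same keystream S_i, so C_i ⊕ C'_i = P_i ⊕ P'_i and thus P'_i = P_i ⊕ C_i ⊕ C'_i.
P'[1]: EA ⊕ 25 ⊕ B4 = 7B.
P'[2]: 85 ⊕ 26 ⊕ 28 = 8B.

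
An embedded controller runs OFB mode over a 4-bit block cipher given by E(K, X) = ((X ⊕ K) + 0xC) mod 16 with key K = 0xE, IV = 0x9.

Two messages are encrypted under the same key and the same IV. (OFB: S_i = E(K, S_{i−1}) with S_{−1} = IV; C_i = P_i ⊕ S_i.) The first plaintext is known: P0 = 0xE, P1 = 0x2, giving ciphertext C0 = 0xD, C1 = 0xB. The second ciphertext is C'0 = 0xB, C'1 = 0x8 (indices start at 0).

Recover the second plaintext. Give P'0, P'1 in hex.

P'0 = 0x8, P'1 = 0x1

In OFB with a reused IV, both messages share the same keystream S_i, so C_i ⊕ C'_i = P_i ⊕ P'_i and thus P'_i = P_i ⊕ C_i ⊕ C'_i.
P'0: 0xE ⊕ 0xD ⊕ 0xB = 0x8.
P'1: 0x2 ⊕ 0xB ⊕ 0x8 = 0x1.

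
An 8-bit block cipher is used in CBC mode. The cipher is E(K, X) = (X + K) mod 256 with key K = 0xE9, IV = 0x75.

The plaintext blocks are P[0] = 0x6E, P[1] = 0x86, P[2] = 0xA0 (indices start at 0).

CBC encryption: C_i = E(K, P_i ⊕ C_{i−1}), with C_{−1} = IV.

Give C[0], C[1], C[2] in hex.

C[0] = 0x04, C[1] = 0x6B, C[2] = 0xB4

C[0]: P[0] ⊕ 0x75 = 0x1B; E(K, 0x1B) = 0x04.
C[1]: P[1] ⊕ 0x04 = 0x82; E(K, 0x82) = 0x6B.
C[2]: P[2] ⊕ 0x6B = 0xCB; E(K, 0xCB) = 0xB4.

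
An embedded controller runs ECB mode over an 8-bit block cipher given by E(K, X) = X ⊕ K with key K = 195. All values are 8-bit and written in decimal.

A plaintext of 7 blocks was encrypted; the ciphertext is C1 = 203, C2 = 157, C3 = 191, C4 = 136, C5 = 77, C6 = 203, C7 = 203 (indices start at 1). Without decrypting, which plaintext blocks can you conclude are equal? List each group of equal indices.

P1 = P6 = P7

ECB encrypts each block independently with the same key, so equal ciphertext blocks imply equal plaintext blocks.
C1 = C6 = C7 = 203, so P1 = P6 = P7.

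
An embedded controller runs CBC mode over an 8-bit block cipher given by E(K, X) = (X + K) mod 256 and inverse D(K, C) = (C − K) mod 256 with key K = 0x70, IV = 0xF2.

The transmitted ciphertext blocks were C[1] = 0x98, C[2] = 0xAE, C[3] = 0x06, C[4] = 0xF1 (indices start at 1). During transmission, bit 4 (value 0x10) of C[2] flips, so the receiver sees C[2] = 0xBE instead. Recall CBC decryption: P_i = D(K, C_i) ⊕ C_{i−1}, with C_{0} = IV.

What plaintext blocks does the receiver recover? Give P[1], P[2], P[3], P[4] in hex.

Only C[2] changed, to 0xBE. In CBC, a change in C_i garbles P_i and flips the same bit in P_{i+1}. Decrypting the received ciphertext:
P[1]: D(K, 0x98) = 0x28; 0x28 ⊕ 0xF2 = 0xDA.
P[2]: D(K, 0xBE) = 0x4E; 0x4E ⊕ 0x98 = 0xD6.
P[3]: D(K, 0x06) = 0x96; 0x96 ⊕ 0xBE = 0x28.
P[4]: D(K, 0xF1) = 0x81; 0x81 ⊕ 0x06 = 0x87.
Blocks that differ from the original plaintext: P[2], P[3].

P[1] = 0xDA, P[2] = 0xD6, P[3] = 0x28, P[4] = 0x87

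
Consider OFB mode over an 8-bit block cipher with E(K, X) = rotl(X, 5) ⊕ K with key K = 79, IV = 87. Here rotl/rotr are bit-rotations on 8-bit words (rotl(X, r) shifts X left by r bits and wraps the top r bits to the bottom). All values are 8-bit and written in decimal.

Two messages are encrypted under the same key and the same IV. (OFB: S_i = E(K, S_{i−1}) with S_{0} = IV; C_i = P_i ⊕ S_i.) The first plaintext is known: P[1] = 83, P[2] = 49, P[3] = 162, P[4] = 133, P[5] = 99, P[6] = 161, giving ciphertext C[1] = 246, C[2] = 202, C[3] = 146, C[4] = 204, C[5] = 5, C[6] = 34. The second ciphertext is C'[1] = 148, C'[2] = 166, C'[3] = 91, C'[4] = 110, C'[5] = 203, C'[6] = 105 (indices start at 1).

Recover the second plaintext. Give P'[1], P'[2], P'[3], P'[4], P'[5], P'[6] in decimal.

P'[1] = 49, P'[2] = 93, P'[3] = 107, P'[4] = 39, P'[5] = 173, P'[6] = 234

In OFB with a reused IV, both messages share the same keystream S_i, so C_i ⊕ C'_i = P_i ⊕ P'_i and thus P'_i = P_i ⊕ C_i ⊕ C'_i.
P'[1]: 83 ⊕ 246 ⊕ 148 = 49.
P'[2]: 49 ⊕ 202 ⊕ 166 = 93.
P'[3]: 162 ⊕ 146 ⊕ 91 = 107.
P'[4]: 133 ⊕ 204 ⊕ 110 = 39.
P'[5]: 99 ⊕ 5 ⊕ 203 = 173.
P'[6]: 161 ⊕ 34 ⊕ 105 = 234.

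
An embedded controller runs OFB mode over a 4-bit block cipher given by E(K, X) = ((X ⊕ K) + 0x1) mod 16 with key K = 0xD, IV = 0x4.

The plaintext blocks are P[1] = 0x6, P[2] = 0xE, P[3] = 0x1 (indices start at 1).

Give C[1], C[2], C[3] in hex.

OFB encryption: S_i = E(K, S_{i−1}) with S_{0} = IV; C_i = P_i ⊕ S_i.
C[1]: S = E(K, 0x4) = 0xA; 0x6 ⊕ 0xA = 0xC.
C[2]: S = E(K, 0xA) = 0x8; 0xE ⊕ 0x8 = 0x6.
C[3]: S = E(K, 0x8) = 0x6; 0x1 ⊕ 0x6 = 0x7.

C[1] = 0xC, C[2] = 0x6, C[3] = 0x7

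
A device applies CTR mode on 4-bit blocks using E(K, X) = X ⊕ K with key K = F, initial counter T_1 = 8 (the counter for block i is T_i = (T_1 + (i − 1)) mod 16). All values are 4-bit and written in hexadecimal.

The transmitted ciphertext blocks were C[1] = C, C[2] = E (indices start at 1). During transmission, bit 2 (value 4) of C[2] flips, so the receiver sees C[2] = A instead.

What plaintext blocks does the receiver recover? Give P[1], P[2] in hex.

CTR decryption: S_i = E(K, T_i) where T_i is the counter for block i; P_i = C_i ⊕ S_i.
Only C[2] changed, to A. In CTR, a change in C_i flips the same bit in P_i only; the keystream is unaffected. Decrypting the received ciphertext:
P[1]: T = 8, S = E(K, T) = 7; C ⊕ 7 = B.
P[2]: T = 9, S = E(K, T) = 6; A ⊕ 6 = C.
Blocks that differ from the original plaintext: P[2].

P[1] = B, P[2] = C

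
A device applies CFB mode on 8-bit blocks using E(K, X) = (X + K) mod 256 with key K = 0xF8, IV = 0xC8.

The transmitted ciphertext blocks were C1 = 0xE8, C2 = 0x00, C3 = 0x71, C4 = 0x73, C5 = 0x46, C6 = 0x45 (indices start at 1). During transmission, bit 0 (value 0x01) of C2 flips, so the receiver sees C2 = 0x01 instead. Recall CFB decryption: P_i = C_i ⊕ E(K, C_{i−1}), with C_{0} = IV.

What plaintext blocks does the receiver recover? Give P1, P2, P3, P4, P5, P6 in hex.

P1 = 0x28, P2 = 0xE1, P3 = 0x88, P4 = 0x1A, P5 = 0x2D, P6 = 0x7B

Only C2 changed, to 0x01. In CFB, a change in C_i flips the same bit in P_i and garbles P_{i+1}. Decrypting the received ciphertext:
P1: E(K, 0xC8) = 0xC0; 0xE8 ⊕ 0xC0 = 0x28.
P2: E(K, 0xE8) = 0xE0; 0x01 ⊕ 0xE0 = 0xE1.
P3: E(K, 0x01) = 0xF9; 0x71 ⊕ 0xF9 = 0x88.
P4: E(K, 0x71) = 0x69; 0x73 ⊕ 0x69 = 0x1A.
P5: E(K, 0x73) = 0x6B; 0x46 ⊕ 0x6B = 0x2D.
P6: E(K, 0x46) = 0x3E; 0x45 ⊕ 0x3E = 0x7B.
Blocks that differ from the original plaintext: P2, P3.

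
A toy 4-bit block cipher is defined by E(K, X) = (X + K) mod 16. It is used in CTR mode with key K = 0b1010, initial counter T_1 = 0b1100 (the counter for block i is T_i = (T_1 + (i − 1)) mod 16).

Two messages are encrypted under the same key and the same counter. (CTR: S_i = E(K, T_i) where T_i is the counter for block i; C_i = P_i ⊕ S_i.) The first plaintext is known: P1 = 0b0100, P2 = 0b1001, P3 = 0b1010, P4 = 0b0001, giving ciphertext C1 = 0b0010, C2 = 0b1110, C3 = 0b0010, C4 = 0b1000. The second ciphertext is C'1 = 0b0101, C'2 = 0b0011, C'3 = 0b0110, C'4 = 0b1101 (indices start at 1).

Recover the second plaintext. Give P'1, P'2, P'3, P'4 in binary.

P'1 = 0b0011, P'2 = 0b0100, P'3 = 0b1110, P'4 = 0b0100

In CTR with a reused counter, both messages share the same keystream S_i, so C_i ⊕ C'_i = P_i ⊕ P'_i and thus P'_i = P_i ⊕ C_i ⊕ C'_i.
P'1: 0b0100 ⊕ 0b0010 ⊕ 0b0101 = 0b0011.
P'2: 0b1001 ⊕ 0b1110 ⊕ 0b0011 = 0b0100.
P'3: 0b1010 ⊕ 0b0010 ⊕ 0b0110 = 0b1110.
P'4: 0b0001 ⊕ 0b1000 ⊕ 0b1101 = 0b0100.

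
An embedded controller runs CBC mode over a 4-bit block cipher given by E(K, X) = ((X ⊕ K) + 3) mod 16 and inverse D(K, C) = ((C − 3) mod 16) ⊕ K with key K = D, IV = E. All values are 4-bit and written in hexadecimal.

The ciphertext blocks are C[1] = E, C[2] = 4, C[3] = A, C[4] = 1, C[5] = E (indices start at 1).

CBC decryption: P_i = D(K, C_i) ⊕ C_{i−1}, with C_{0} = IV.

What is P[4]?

P[4]: D(K, 1) = 3; 3 ⊕ A = 9.

P[4] = 9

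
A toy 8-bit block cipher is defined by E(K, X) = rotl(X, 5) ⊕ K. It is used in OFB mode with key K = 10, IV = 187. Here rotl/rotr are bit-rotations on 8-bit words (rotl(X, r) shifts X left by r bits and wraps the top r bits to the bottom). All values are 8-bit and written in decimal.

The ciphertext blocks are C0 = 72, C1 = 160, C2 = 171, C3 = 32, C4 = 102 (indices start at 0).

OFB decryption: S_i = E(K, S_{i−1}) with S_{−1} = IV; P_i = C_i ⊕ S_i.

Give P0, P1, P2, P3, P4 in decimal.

P0 = 53, P1 = 5, P2 = 21, P3 = 253, P4 = 215

P0: S = E(K, 187) = 125; 72 ⊕ 125 = 53.
P1: S = E(K, 125) = 165; 160 ⊕ 165 = 5.
P2: S = E(K, 165) = 190; 171 ⊕ 190 = 21.
P3: S = E(K, 190) = 221; 32 ⊕ 221 = 253.
P4: S = E(K, 221) = 177; 102 ⊕ 177 = 215.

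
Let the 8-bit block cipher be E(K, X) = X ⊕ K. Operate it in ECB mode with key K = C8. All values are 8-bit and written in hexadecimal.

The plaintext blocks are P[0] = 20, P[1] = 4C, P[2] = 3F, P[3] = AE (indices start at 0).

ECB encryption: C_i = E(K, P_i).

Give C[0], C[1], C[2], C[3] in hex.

C[0]: E(K, 20) = E8.
C[1]: E(K, 4C) = 84.
C[2]: E(K, 3F) = F7.
C[3]: E(K, AE) = 66.

C[0] = E8, C[1] = 84, C[2] = F7, C[3] = 66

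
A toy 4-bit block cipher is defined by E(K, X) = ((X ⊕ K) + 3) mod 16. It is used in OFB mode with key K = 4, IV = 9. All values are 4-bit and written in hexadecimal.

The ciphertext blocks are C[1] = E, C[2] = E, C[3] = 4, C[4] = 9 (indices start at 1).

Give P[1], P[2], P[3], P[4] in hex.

P[1] = E, P[2] = 9, P[3] = 2, P[4] = C

OFB decryption: S_i = E(K, S_{i−1}) with S_{0} = IV; P_i = C_i ⊕ S_i.
P[1]: S = E(K, 9) = 0; E ⊕ 0 = E.
P[2]: S = E(K, 0) = 7; E ⊕ 7 = 9.
P[3]: S = E(K, 7) = 6; 4 ⊕ 6 = 2.
P[4]: S = E(K, 6) = 5; 9 ⊕ 5 = C.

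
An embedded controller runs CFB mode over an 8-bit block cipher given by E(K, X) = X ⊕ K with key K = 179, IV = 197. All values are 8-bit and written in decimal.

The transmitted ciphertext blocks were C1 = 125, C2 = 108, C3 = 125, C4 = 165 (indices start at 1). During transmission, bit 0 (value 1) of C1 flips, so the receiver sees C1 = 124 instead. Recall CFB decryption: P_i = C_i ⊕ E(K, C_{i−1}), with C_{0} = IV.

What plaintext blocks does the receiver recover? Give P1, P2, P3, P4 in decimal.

P1 = 10, P2 = 163, P3 = 162, P4 = 107

Only C1 changed, to 124. In CFB, a change in C_i flips the same bit in P_i and garbles P_{i+1}. Decrypting the received ciphertext:
P1: E(K, 197) = 118; 124 ⊕ 118 = 10.
P2: E(K, 124) = 207; 108 ⊕ 207 = 163.
P3: E(K, 108) = 223; 125 ⊕ 223 = 162.
P4: E(K, 125) = 206; 165 ⊕ 206 = 107.
Blocks that differ from the original plaintext: P1, P2.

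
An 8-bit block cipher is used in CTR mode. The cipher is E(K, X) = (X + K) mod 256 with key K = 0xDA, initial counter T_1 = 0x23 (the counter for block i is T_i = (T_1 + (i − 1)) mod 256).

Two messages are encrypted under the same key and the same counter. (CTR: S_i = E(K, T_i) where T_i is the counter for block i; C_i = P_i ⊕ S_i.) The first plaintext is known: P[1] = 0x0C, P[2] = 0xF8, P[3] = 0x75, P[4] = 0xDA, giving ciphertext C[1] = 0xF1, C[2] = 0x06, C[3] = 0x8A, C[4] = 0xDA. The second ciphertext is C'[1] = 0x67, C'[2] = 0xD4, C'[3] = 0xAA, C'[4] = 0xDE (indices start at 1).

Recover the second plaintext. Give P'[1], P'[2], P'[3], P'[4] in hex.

In CTR with a reused counter, both messages share the same keystream S_i, so C_i ⊕ C'_i = P_i ⊕ P'_i and thus P'_i = P_i ⊕ C_i ⊕ C'_i.
P'[1]: 0x0C ⊕ 0xF1 ⊕ 0x67 = 0x9A.
P'[2]: 0xF8 ⊕ 0x06 ⊕ 0xD4 = 0x2A.
P'[3]: 0x75 ⊕ 0x8A ⊕ 0xAA = 0x55.
P'[4]: 0xDA ⊕ 0xDA ⊕ 0xDE = 0xDE.

P'[1] = 0x9A, P'[2] = 0x2A, P'[3] = 0x55, P'[4] = 0xDE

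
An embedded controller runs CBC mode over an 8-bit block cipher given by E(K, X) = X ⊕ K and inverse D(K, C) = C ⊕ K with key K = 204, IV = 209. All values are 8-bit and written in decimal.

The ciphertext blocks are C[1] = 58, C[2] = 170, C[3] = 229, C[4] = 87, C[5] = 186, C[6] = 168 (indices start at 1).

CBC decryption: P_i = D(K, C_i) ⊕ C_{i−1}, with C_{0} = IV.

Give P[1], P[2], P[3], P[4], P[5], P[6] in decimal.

P[1]: D(K, 58) = 246; 246 ⊕ 209 = 39.
P[2]: D(K, 170) = 102; 102 ⊕ 58 = 92.
P[3]: D(K, 229) = 41; 41 ⊕ 170 = 131.
P[4]: D(K, 87) = 155; 155 ⊕ 229 = 126.
P[5]: D(K, 186) = 118; 118 ⊕ 87 = 33.
P[6]: D(K, 168) = 100; 100 ⊕ 186 = 222.

P[1] = 39, P[2] = 92, P[3] = 131, P[4] = 126, P[5] = 33, P[6] = 222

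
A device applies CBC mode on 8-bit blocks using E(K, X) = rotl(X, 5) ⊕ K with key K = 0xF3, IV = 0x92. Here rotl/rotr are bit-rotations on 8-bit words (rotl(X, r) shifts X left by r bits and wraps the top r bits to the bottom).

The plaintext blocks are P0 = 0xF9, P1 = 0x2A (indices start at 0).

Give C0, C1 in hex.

CBC encryption: C_i = E(K, P_i ⊕ C_{i−1}), with C_{−1} = IV.
C0: P0 ⊕ 0x92 = 0x6B; E(K, 0x6B) = 0x9E.
C1: P1 ⊕ 0x9E = 0xB4; E(K, 0xB4) = 0x65.

C0 = 0x9E, C1 = 0x65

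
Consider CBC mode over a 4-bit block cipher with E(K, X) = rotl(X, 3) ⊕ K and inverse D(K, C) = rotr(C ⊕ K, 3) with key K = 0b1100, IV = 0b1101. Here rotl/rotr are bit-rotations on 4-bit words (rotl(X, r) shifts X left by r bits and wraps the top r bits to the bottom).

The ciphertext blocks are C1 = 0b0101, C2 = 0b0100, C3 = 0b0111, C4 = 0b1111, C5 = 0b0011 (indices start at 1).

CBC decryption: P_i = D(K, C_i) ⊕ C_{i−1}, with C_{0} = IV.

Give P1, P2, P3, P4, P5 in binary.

P1 = 0b1110, P2 = 0b0100, P3 = 0b0011, P4 = 0b0001, P5 = 0b0000

P1: D(K, 0b0101) = 0b0011; 0b0011 ⊕ 0b1101 = 0b1110.
P2: D(K, 0b0100) = 0b0001; 0b0001 ⊕ 0b0101 = 0b0100.
P3: D(K, 0b0111) = 0b0111; 0b0111 ⊕ 0b0100 = 0b0011.
P4: D(K, 0b1111) = 0b0110; 0b0110 ⊕ 0b0111 = 0b0001.
P5: D(K, 0b0011) = 0b1111; 0b1111 ⊕ 0b1111 = 0b0000.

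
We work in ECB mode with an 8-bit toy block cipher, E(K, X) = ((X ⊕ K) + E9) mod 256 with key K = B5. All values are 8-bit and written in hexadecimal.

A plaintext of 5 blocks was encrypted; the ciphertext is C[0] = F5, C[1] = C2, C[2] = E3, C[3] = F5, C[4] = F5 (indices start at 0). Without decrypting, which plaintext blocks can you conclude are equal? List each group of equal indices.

P[0] = P[3] = P[4]

ECB encrypts each block independently with the same key, so equal ciphertext blocks imply equal plaintext blocks.
C[0] = C[3] = C[4] = F5, so P[0] = P[3] = P[4].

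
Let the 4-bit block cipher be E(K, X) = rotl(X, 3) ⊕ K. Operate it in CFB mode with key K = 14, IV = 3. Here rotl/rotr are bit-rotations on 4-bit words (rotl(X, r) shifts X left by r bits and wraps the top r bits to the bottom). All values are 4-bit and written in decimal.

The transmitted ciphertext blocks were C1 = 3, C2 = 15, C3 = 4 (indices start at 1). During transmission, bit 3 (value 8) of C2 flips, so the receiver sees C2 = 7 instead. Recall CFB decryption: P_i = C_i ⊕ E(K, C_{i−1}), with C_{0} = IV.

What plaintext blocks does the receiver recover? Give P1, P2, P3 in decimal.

P1 = 4, P2 = 0, P3 = 1

Only C2 changed, to 7. In CFB, a change in C_i flips the same bit in P_i and garbles P_{i+1}. Decrypting the received ciphertext:
P1: E(K, 3) = 7; 3 ⊕ 7 = 4.
P2: E(K, 3) = 7; 7 ⊕ 7 = 0.
P3: E(K, 7) = 5; 4 ⊕ 5 = 1.
Blocks that differ from the original plaintext: P2, P3.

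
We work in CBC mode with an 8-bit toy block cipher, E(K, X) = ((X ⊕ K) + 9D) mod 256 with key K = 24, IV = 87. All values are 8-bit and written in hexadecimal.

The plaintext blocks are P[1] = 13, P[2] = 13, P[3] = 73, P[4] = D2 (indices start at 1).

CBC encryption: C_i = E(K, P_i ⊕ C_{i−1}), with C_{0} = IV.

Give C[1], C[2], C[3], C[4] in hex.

C[1]: P[1] ⊕ 87 = 94; E(K, 94) = 4D.
C[2]: P[2] ⊕ 4D = 5E; E(K, 5E) = 17.
C[3]: P[3] ⊕ 17 = 64; E(K, 64) = DD.
C[4]: P[4] ⊕ DD = 0F; E(K, 0F) = C8.

C[1] = 4D, C[2] = 17, C[3] = DD, C[4] = C8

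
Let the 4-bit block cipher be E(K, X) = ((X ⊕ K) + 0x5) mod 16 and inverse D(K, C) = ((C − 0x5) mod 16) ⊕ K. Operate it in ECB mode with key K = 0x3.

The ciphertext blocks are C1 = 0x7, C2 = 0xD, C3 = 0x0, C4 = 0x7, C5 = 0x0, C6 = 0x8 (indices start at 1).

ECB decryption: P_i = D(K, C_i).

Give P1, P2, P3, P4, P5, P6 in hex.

P1 = 0x1, P2 = 0xB, P3 = 0x8, P4 = 0x1, P5 = 0x8, P6 = 0x0

P1: D(K, 0x7) = 0x1.
P2: D(K, 0xD) = 0xB.
P3: D(K, 0x0) = 0x8.
P4: D(K, 0x7) = 0x1.
P5: D(K, 0x0) = 0x8.
P6: D(K, 0x8) = 0x0.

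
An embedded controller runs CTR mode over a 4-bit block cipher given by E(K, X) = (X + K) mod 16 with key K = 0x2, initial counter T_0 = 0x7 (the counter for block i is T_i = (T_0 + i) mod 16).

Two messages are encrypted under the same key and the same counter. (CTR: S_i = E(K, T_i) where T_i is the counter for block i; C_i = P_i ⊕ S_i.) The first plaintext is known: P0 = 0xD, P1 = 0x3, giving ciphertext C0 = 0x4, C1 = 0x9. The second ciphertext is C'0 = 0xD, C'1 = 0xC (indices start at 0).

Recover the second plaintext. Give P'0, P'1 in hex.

In CTR with a reused counter, both messages share the same keystream S_i, so C_i ⊕ C'_i = P_i ⊕ P'_i and thus P'_i = P_i ⊕ C_i ⊕ C'_i.
P'0: 0xD ⊕ 0x4 ⊕ 0xD = 0x4.
P'1: 0x3 ⊕ 0x9 ⊕ 0xC = 0x6.

P'0 = 0x4, P'1 = 0x6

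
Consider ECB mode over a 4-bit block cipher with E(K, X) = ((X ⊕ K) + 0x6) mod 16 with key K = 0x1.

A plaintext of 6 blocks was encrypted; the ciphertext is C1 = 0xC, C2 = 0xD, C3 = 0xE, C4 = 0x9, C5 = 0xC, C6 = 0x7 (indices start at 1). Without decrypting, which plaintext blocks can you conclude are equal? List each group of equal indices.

ECB encrypts each block independently with the same key, so equal ciphertext blocks imply equal plaintext blocks.
C1 = C5 = 0xC, so P1 = P5.

P1 = P5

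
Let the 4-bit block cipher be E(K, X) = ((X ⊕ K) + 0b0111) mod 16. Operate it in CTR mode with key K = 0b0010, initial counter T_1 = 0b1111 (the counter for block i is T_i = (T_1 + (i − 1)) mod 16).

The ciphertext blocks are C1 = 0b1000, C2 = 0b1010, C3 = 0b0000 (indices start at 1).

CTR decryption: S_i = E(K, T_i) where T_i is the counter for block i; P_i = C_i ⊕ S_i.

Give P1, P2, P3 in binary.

P1 = 0b1100, P2 = 0b0011, P3 = 0b1010

P1: T = 0b1111, S = E(K, T) = 0b0100; 0b1000 ⊕ 0b0100 = 0b1100.
P2: T = 0b0000, S = E(K, T) = 0b1001; 0b1010 ⊕ 0b1001 = 0b0011.
P3: T = 0b0001, S = E(K, T) = 0b1010; 0b0000 ⊕ 0b1010 = 0b1010.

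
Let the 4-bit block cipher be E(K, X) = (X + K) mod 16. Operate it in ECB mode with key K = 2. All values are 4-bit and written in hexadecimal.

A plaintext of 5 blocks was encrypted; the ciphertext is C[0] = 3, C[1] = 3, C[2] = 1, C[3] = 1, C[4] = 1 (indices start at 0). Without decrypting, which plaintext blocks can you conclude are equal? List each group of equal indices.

P[0] = P[1]; P[2] = P[3] = P[4]

ECB encrypts each block independently with the same key, so equal ciphertext blocks imply equal plaintext blocks.
C[0] = C[1] = 3, so P[0] = P[1].
C[2] = C[3] = C[4] = 1, so P[2] = P[3] = P[4].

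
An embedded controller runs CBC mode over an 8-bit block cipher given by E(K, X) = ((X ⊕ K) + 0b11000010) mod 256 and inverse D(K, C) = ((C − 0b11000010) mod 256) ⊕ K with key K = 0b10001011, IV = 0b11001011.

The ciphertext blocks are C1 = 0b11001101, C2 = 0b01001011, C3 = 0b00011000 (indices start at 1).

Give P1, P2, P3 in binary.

CBC decryption: P_i = D(K, C_i) ⊕ C_{i−1}, with C_{0} = IV.
P1: D(K, 0b11001101) = 0b10000000; 0b10000000 ⊕ 0b11001011 = 0b01001011.
P2: D(K, 0b01001011) = 0b00000010; 0b00000010 ⊕ 0b11001101 = 0b11001111.
P3: D(K, 0b00011000) = 0b11011101; 0b11011101 ⊕ 0b01001011 = 0b10010110.

P1 = 0b01001011, P2 = 0b11001111, P3 = 0b10010110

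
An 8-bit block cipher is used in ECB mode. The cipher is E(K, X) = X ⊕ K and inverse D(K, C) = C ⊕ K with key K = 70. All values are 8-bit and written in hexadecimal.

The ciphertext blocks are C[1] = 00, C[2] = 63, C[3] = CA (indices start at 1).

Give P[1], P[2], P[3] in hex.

P[1] = 70, P[2] = 13, P[3] = BA

ECB decryption: P_i = D(K, C_i).
P[1]: D(K, 00) = 70.
P[2]: D(K, 63) = 13.
P[3]: D(K, CA) = BA.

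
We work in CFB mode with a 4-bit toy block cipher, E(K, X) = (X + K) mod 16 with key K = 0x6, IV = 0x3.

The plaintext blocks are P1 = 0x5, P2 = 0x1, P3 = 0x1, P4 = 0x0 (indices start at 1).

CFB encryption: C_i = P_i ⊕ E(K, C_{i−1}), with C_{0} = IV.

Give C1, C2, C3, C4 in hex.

C1: E(K, 0x3) = 0x9; 0x5 ⊕ 0x9 = 0xC.
C2: E(K, 0xC) = 0x2; 0x1 ⊕ 0x2 = 0x3.
C3: E(K, 0x3) = 0x9; 0x1 ⊕ 0x9 = 0x8.
C4: E(K, 0x8) = 0xE; 0x0 ⊕ 0xE = 0xE.

C1 = 0xC, C2 = 0x3, C3 = 0x8, C4 = 0xE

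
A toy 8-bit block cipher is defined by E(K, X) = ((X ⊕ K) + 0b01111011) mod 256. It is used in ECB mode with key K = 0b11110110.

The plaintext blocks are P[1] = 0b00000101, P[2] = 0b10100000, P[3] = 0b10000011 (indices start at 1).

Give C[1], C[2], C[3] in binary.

ECB encryption: C_i = E(K, P_i).
C[1]: E(K, 0b00000101) = 0b01101110.
C[2]: E(K, 0b10100000) = 0b11010001.
C[3]: E(K, 0b10000011) = 0b11110000.

C[1] = 0b01101110, C[2] = 0b11010001, C[3] = 0b11110000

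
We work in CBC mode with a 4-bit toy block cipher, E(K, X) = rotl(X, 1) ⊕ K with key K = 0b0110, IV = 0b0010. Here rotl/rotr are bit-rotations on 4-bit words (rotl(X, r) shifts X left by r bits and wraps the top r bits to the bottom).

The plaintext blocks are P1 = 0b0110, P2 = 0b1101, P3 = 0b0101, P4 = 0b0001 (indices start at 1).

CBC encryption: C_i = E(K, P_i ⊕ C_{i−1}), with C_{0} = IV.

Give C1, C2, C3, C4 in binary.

C1: P1 ⊕ 0b0010 = 0b0100; E(K, 0b0100) = 0b1110.
C2: P2 ⊕ 0b1110 = 0b0011; E(K, 0b0011) = 0b0000.
C3: P3 ⊕ 0b0000 = 0b0101; E(K, 0b0101) = 0b1100.
C4: P4 ⊕ 0b1100 = 0b1101; E(K, 0b1101) = 0b1101.

C1 = 0b1110, C2 = 0b0000, C3 = 0b1100, C4 = 0b1101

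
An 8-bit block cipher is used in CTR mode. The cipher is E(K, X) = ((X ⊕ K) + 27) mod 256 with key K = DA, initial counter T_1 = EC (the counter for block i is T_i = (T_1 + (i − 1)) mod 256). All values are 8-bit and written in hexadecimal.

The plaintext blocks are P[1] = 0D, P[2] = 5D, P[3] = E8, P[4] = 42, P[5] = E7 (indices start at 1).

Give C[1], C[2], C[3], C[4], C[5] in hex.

C[1] = 50, C[2] = 03, C[3] = B3, C[4] = 1E, C[5] = B6

CTR encryption: S_i = E(K, T_i) where T_i is the counter for block i; C_i = P_i ⊕ S_i.
C[1]: T = EC, S = E(K, T) = 5D; 0D ⊕ 5D = 50.
C[2]: T = ED, S = E(K, T) = 5E; 5D ⊕ 5E = 03.
C[3]: T = EE, S = E(K, T) = 5B; E8 ⊕ 5B = B3.
C[4]: T = EF, S = E(K, T) = 5C; 42 ⊕ 5C = 1E.
C[5]: T = F0, S = E(K, T) = 51; E7 ⊕ 51 = B6.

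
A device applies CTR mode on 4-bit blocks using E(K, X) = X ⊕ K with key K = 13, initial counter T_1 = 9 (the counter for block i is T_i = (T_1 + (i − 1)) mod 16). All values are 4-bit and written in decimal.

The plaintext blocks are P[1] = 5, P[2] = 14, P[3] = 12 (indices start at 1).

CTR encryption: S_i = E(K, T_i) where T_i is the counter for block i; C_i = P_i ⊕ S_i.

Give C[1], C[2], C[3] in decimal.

C[1]: T = 9, S = E(K, T) = 4; 5 ⊕ 4 = 1.
C[2]: T = 10, S = E(K, T) = 7; 14 ⊕ 7 = 9.
C[3]: T = 11, S = E(K, T) = 6; 12 ⊕ 6 = 10.

C[1] = 1, C[2] = 9, C[3] = 10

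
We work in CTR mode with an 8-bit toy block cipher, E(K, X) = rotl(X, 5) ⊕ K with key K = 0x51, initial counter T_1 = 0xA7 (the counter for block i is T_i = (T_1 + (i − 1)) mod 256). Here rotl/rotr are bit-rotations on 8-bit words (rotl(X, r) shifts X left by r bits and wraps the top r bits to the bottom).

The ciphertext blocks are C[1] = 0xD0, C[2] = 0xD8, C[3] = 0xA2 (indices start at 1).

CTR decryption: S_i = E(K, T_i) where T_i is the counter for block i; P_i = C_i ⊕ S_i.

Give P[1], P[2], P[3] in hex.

P[1]: T = 0xA7, S = E(K, T) = 0xA5; 0xD0 ⊕ 0xA5 = 0x75.
P[2]: T = 0xA8, S = E(K, T) = 0x44; 0xD8 ⊕ 0x44 = 0x9C.
P[3]: T = 0xA9, S = E(K, T) = 0x64; 0xA2 ⊕ 0x64 = 0xC6.

P[1] = 0x75, P[2] = 0x9C, P[3] = 0xC6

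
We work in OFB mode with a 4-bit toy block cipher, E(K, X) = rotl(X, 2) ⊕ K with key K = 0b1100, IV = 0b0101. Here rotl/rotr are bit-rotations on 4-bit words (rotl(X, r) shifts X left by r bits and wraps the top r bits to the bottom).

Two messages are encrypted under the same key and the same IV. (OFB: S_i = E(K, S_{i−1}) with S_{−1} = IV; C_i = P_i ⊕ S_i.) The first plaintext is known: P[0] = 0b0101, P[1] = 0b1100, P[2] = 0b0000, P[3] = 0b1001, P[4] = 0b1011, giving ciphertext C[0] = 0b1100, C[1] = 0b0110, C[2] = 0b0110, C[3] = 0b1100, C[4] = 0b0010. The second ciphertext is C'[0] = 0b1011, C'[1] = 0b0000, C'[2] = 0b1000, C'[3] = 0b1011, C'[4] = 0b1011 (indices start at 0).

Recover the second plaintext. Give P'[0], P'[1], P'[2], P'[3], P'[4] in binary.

In OFB with a reused IV, both messages share the same keystream S_i, so C_i ⊕ C'_i = P_i ⊕ P'_i and thus P'_i = P_i ⊕ C_i ⊕ C'_i.
P'[0]: 0b0101 ⊕ 0b1100 ⊕ 0b1011 = 0b0010.
P'[1]: 0b1100 ⊕ 0b0110 ⊕ 0b0000 = 0b1010.
P'[2]: 0b0000 ⊕ 0b0110 ⊕ 0b1000 = 0b1110.
P'[3]: 0b1001 ⊕ 0b1100 ⊕ 0b1011 = 0b1110.
P'[4]: 0b1011 ⊕ 0b0010 ⊕ 0b1011 = 0b0010.

P'[0] = 0b0010, P'[1] = 0b1010, P'[2] = 0b1110, P'[3] = 0b1110, P'[4] = 0b0010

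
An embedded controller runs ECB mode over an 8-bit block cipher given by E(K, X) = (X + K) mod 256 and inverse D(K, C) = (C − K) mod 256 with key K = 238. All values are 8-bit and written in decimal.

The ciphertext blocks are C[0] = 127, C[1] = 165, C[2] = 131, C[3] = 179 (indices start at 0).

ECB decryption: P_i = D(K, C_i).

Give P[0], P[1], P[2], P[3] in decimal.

P[0]: D(K, 127) = 145.
P[1]: D(K, 165) = 183.
P[2]: D(K, 131) = 149.
P[3]: D(K, 179) = 197.

P[0] = 145, P[1] = 183, P[2] = 149, P[3] = 197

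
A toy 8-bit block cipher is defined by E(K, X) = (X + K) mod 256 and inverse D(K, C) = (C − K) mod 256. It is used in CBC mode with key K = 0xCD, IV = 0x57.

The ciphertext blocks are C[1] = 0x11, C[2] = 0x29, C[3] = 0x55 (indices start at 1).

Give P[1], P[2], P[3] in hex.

P[1] = 0x13, P[2] = 0x4D, P[3] = 0xA1

CBC decryption: P_i = D(K, C_i) ⊕ C_{i−1}, with C_{0} = IV.
P[1]: D(K, 0x11) = 0x44; 0x44 ⊕ 0x57 = 0x13.
P[2]: D(K, 0x29) = 0x5C; 0x5C ⊕ 0x11 = 0x4D.
P[3]: D(K, 0x55) = 0x88; 0x88 ⊕ 0x29 = 0xA1.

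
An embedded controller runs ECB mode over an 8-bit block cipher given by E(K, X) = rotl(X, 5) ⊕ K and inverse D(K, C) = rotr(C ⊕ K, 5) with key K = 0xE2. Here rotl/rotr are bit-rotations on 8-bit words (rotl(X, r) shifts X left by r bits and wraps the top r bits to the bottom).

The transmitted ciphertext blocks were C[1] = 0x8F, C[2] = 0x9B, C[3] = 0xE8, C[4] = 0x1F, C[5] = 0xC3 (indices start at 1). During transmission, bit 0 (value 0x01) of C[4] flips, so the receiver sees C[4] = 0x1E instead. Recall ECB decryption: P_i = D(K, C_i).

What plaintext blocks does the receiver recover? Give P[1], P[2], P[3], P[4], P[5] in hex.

P[1] = 0x6B, P[2] = 0xCB, P[3] = 0x50, P[4] = 0xE7, P[5] = 0x09

Only C[4] changed, to 0x1E. In ECB, a change in C_i affects only P_i. Decrypting the received ciphertext:
P[1]: D(K, 0x8F) = 0x6B.
P[2]: D(K, 0x9B) = 0xCB.
P[3]: D(K, 0xE8) = 0x50.
P[4]: D(K, 0x1E) = 0xE7.
P[5]: D(K, 0xC3) = 0x09.
Blocks that differ from the original plaintext: P[4].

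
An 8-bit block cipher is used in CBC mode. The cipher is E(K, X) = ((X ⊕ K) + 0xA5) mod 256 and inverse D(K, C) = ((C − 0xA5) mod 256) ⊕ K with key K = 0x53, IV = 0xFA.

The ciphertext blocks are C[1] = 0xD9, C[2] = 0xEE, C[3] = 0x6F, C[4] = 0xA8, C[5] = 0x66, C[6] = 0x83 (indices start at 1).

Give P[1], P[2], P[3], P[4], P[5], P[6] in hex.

CBC decryption: P_i = D(K, C_i) ⊕ C_{i−1}, with C_{0} = IV.
P[1]: D(K, 0xD9) = 0x67; 0x67 ⊕ 0xFA = 0x9D.
P[2]: D(K, 0xEE) = 0x1A; 0x1A ⊕ 0xD9 = 0xC3.
P[3]: D(K, 0x6F) = 0x99; 0x99 ⊕ 0xEE = 0x77.
P[4]: D(K, 0xA8) = 0x50; 0x50 ⊕ 0x6F = 0x3F.
P[5]: D(K, 0x66) = 0x92; 0x92 ⊕ 0xA8 = 0x3A.
P[6]: D(K, 0x83) = 0x8D; 0x8D ⊕ 0x66 = 0xEB.

P[1] = 0x9D, P[2] = 0xC3, P[3] = 0x77, P[4] = 0x3F, P[5] = 0x3A, P[6] = 0xEB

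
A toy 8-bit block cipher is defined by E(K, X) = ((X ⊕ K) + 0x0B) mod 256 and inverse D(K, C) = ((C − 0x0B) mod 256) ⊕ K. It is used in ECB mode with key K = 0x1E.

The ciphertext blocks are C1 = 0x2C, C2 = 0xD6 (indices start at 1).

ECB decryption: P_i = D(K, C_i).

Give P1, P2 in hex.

P1 = 0x3F, P2 = 0xD5

P1: D(K, 0x2C) = 0x3F.
P2: D(K, 0xD6) = 0xD5.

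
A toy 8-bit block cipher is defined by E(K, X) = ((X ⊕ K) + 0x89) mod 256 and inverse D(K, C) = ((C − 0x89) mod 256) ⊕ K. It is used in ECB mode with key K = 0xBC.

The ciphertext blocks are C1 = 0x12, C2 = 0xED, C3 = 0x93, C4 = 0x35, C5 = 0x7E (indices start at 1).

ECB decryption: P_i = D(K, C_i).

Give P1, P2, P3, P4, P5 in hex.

P1 = 0x35, P2 = 0xD8, P3 = 0xB6, P4 = 0x10, P5 = 0x49

P1: D(K, 0x12) = 0x35.
P2: D(K, 0xED) = 0xD8.
P3: D(K, 0x93) = 0xB6.
P4: D(K, 0x35) = 0x10.
P5: D(K, 0x7E) = 0x49.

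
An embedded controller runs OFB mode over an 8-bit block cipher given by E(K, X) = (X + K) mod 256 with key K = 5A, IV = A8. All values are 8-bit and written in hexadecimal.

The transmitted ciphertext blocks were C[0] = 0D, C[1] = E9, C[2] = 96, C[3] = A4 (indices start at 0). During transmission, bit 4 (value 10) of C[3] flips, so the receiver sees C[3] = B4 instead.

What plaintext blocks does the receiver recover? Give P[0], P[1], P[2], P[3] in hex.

P[0] = 0F, P[1] = B5, P[2] = 20, P[3] = A4

OFB decryption: S_i = E(K, S_{i−1}) with S_{−1} = IV; P_i = C_i ⊕ S_i.
Only C[3] changed, to B4. In OFB, a change in C_i flips the same bit in P_i only; the keystream is unaffected. Decrypting the received ciphertext:
P[0]: S = E(K, A8) = 02; 0D ⊕ 02 = 0F.
P[1]: S = E(K, 02) = 5C; E9 ⊕ 5C = B5.
P[2]: S = E(K, 5C) = B6; 96 ⊕ B6 = 20.
P[3]: S = E(K, B6) = 10; B4 ⊕ 10 = A4.
Blocks that differ from the original plaintext: P[3].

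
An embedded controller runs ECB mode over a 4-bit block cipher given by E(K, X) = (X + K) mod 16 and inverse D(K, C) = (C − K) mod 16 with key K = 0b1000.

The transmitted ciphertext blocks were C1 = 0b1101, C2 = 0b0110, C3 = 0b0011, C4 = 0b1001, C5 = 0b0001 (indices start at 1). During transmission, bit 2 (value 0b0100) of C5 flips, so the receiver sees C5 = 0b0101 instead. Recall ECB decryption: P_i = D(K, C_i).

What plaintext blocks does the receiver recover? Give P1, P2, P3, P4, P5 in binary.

P1 = 0b0101, P2 = 0b1110, P3 = 0b1011, P4 = 0b0001, P5 = 0b1101

Only C5 changed, to 0b0101. In ECB, a change in C_i affects only P_i. Decrypting the received ciphertext:
P1: D(K, 0b1101) = 0b0101.
P2: D(K, 0b0110) = 0b1110.
P3: D(K, 0b0011) = 0b1011.
P4: D(K, 0b1001) = 0b0001.
P5: D(K, 0b0101) = 0b1101.
Blocks that differ from the original plaintext: P5.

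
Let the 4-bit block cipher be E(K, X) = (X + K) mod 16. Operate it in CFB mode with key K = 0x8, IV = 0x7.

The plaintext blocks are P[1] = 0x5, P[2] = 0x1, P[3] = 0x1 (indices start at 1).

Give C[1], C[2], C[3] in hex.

CFB encryption: C_i = P_i ⊕ E(K, C_{i−1}), with C_{0} = IV.
C[1]: E(K, 0x7) = 0xF; 0x5 ⊕ 0xF = 0xA.
C[2]: E(K, 0xA) = 0x2; 0x1 ⊕ 0x2 = 0x3.
C[3]: E(K, 0x3) = 0xB; 0x1 ⊕ 0xB = 0xA.

C[1] = 0xA, C[2] = 0x3, C[3] = 0xA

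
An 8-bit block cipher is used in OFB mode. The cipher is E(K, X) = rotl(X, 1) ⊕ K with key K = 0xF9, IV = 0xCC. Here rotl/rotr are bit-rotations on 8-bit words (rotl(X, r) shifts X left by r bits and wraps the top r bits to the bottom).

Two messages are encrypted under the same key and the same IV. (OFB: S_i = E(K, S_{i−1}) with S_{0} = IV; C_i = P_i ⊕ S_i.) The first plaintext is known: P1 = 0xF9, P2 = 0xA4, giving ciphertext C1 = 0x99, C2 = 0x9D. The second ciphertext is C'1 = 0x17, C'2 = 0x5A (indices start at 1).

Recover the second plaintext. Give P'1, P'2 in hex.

In OFB with a reused IV, both messages share the same keystream S_i, so C_i ⊕ C'_i = P_i ⊕ P'_i and thus P'_i = P_i ⊕ C_i ⊕ C'_i.
P'1: 0xF9 ⊕ 0x99 ⊕ 0x17 = 0x77.
P'2: 0xA4 ⊕ 0x9D ⊕ 0x5A = 0x63.

P'1 = 0x77, P'2 = 0x63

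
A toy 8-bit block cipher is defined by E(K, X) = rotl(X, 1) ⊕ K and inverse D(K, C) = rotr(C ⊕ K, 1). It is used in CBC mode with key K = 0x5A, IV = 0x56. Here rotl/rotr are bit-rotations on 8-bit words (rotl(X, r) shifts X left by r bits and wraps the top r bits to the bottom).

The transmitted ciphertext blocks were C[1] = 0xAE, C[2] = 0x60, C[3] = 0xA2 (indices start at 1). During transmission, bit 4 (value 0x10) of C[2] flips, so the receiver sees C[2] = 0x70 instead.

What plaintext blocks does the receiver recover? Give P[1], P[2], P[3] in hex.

P[1] = 0x2C, P[2] = 0xBB, P[3] = 0x0C

CBC decryption: P_i = D(K, C_i) ⊕ C_{i−1}, with C_{0} = IV.
Only C[2] changed, to 0x70. In CBC, a change in C_i garbles P_i and flips the same bit in P_{i+1}. Decrypting the received ciphertext:
P[1]: D(K, 0xAE) = 0x7A; 0x7A ⊕ 0x56 = 0x2C.
P[2]: D(K, 0x70) = 0x15; 0x15 ⊕ 0xAE = 0xBB.
P[3]: D(K, 0xA2) = 0x7C; 0x7C ⊕ 0x70 = 0x0C.
Blocks that differ from the original plaintext: P[2], P[3].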